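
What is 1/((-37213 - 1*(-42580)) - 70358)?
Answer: -1/64991 ≈ -1.5387e-5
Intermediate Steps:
1/((-37213 - 1*(-42580)) - 70358) = 1/((-37213 + 42580) - 70358) = 1/(5367 - 70358) = 1/(-64991) = -1/64991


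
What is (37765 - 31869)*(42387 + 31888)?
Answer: 437925400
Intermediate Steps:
(37765 - 31869)*(42387 + 31888) = 5896*74275 = 437925400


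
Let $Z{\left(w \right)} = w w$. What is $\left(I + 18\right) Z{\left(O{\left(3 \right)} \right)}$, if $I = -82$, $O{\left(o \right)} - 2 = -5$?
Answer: $-576$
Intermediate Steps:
$O{\left(o \right)} = -3$ ($O{\left(o \right)} = 2 - 5 = -3$)
$Z{\left(w \right)} = w^{2}$
$\left(I + 18\right) Z{\left(O{\left(3 \right)} \right)} = \left(-82 + 18\right) \left(-3\right)^{2} = \left(-64\right) 9 = -576$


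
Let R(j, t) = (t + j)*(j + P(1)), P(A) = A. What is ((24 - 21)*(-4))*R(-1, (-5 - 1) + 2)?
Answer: 0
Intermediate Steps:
R(j, t) = (1 + j)*(j + t) (R(j, t) = (t + j)*(j + 1) = (j + t)*(1 + j) = (1 + j)*(j + t))
((24 - 21)*(-4))*R(-1, (-5 - 1) + 2) = ((24 - 21)*(-4))*(-1 + ((-5 - 1) + 2) + (-1)**2 - ((-5 - 1) + 2)) = (3*(-4))*(-1 + (-6 + 2) + 1 - (-6 + 2)) = -12*(-1 - 4 + 1 - 1*(-4)) = -12*(-1 - 4 + 1 + 4) = -12*0 = 0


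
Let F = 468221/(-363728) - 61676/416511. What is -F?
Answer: 217452485059/151496713008 ≈ 1.4354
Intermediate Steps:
F = -217452485059/151496713008 (F = 468221*(-1/363728) - 61676*1/416511 = -468221/363728 - 61676/416511 = -217452485059/151496713008 ≈ -1.4354)
-F = -1*(-217452485059/151496713008) = 217452485059/151496713008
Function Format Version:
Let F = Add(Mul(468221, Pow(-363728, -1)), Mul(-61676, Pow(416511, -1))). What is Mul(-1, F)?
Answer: Rational(217452485059, 151496713008) ≈ 1.4354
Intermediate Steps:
F = Rational(-217452485059, 151496713008) (F = Add(Mul(468221, Rational(-1, 363728)), Mul(-61676, Rational(1, 416511))) = Add(Rational(-468221, 363728), Rational(-61676, 416511)) = Rational(-217452485059, 151496713008) ≈ -1.4354)
Mul(-1, F) = Mul(-1, Rational(-217452485059, 151496713008)) = Rational(217452485059, 151496713008)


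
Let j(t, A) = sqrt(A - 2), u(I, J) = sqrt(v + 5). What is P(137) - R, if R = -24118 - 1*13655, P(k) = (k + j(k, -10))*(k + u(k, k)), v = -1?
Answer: 56816 + 278*I*sqrt(3) ≈ 56816.0 + 481.51*I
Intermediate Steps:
u(I, J) = 2 (u(I, J) = sqrt(-1 + 5) = sqrt(4) = 2)
j(t, A) = sqrt(-2 + A)
P(k) = (2 + k)*(k + 2*I*sqrt(3)) (P(k) = (k + sqrt(-2 - 10))*(k + 2) = (k + sqrt(-12))*(2 + k) = (k + 2*I*sqrt(3))*(2 + k) = (2 + k)*(k + 2*I*sqrt(3)))
R = -37773 (R = -24118 - 13655 = -37773)
P(137) - R = (137**2 + 2*137 + 4*I*sqrt(3) + 2*I*137*sqrt(3)) - 1*(-37773) = (18769 + 274 + 4*I*sqrt(3) + 274*I*sqrt(3)) + 37773 = (19043 + 278*I*sqrt(3)) + 37773 = 56816 + 278*I*sqrt(3)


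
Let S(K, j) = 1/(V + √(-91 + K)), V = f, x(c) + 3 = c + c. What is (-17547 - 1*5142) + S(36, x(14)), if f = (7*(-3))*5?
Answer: -50278845/2216 - I*√55/11080 ≈ -22689.0 - 0.00066933*I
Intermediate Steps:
x(c) = -3 + 2*c (x(c) = -3 + (c + c) = -3 + 2*c)
f = -105 (f = -21*5 = -105)
V = -105
S(K, j) = 1/(-105 + √(-91 + K))
(-17547 - 1*5142) + S(36, x(14)) = (-17547 - 1*5142) + 1/(-105 + √(-91 + 36)) = (-17547 - 5142) + 1/(-105 + √(-55)) = -22689 + 1/(-105 + I*√55)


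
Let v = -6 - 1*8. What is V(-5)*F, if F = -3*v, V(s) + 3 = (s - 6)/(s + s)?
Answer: -399/5 ≈ -79.800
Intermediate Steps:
V(s) = -3 + (-6 + s)/(2*s) (V(s) = -3 + (s - 6)/(s + s) = -3 + (-6 + s)/((2*s)) = -3 + (-6 + s)*(1/(2*s)) = -3 + (-6 + s)/(2*s))
v = -14 (v = -6 - 8 = -14)
F = 42 (F = -3*(-14) = 42)
V(-5)*F = (-5/2 - 3/(-5))*42 = (-5/2 - 3*(-⅕))*42 = (-5/2 + ⅗)*42 = -19/10*42 = -399/5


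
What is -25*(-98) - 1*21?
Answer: 2429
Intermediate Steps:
-25*(-98) - 1*21 = 2450 - 21 = 2429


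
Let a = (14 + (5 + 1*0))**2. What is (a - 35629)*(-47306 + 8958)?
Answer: 1352457264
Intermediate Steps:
a = 361 (a = (14 + (5 + 0))**2 = (14 + 5)**2 = 19**2 = 361)
(a - 35629)*(-47306 + 8958) = (361 - 35629)*(-47306 + 8958) = -35268*(-38348) = 1352457264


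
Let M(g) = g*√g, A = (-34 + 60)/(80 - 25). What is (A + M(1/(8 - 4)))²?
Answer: 69169/193600 ≈ 0.35728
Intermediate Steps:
A = 26/55 ≈ 0.47273
M(g) = g^(3/2)
(A + M(1/(8 - 4)))² = (26/55 + (1/(8 - 4))^(3/2))² = (26/55 + (1/4)^(3/2))² = (26/55 + (¼)^(3/2))² = (26/55 + ⅛)² = (263/440)² = 69169/193600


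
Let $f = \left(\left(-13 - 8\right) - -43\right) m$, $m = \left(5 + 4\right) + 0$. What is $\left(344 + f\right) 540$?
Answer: $292680$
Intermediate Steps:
$m = 9$ ($m = 9 + 0 = 9$)
$f = 198$ ($f = \left(\left(-13 - 8\right) - -43\right) 9 = \left(\left(-13 - 8\right) + 43\right) 9 = \left(-21 + 43\right) 9 = 22 \cdot 9 = 198$)
$\left(344 + f\right) 540 = \left(344 + 198\right) 540 = 542 \cdot 540 = 292680$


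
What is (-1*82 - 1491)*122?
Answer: -191906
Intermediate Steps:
(-1*82 - 1491)*122 = (-82 - 1491)*122 = -1573*122 = -191906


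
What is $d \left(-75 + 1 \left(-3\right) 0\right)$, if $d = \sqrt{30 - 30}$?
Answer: $0$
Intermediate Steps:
$d = 0$ ($d = \sqrt{0} = 0$)
$d \left(-75 + 1 \left(-3\right) 0\right) = 0 \left(-75 + 1 \left(-3\right) 0\right) = 0 \left(-75 - 0\right) = 0 \left(-75 + 0\right) = 0 \left(-75\right) = 0$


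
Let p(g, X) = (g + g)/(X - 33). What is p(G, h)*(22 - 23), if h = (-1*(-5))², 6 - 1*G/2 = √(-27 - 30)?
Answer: 3 - I*√57/2 ≈ 3.0 - 3.7749*I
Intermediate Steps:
G = 12 - 2*I*√57 (G = 12 - 2*√(-27 - 30) = 12 - 2*I*√57 ≈ 12.0 - 15.1*I)
h = 25 (h = 5² = 25)
p(g, X) = 2*g/(-33 + X) (p(g, X) = (2*g)/(-33 + X) = 2*g/(-33 + X))
p(G, h)*(22 - 23) = (2*(12 - 2*I*√57)/(-33 + 25))*(22 - 23) = (2*(12 - 2*I*√57)/(-8))*(-1) = (2*(12 - 2*I*√57)*(-⅛))*(-1) = (-3 + I*√57/2)*(-1) = 3 - I*√57/2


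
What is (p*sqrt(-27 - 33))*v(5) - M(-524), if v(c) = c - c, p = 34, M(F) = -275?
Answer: 275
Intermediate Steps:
v(c) = 0
(p*sqrt(-27 - 33))*v(5) - M(-524) = (34*sqrt(-27 - 33))*0 - 1*(-275) = (34*sqrt(-60))*0 + 275 = (34*(2*I*sqrt(15)))*0 + 275 = (68*I*sqrt(15))*0 + 275 = 0 + 275 = 275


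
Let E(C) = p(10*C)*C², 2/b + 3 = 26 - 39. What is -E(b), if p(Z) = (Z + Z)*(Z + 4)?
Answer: 55/512 ≈ 0.10742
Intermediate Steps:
p(Z) = 2*Z*(4 + Z) (p(Z) = (2*Z)*(4 + Z) = 2*Z*(4 + Z))
b = -⅛ (b = 2/(-3 + (26 - 39)) = 2/(-3 - 13) = 2/(-16) = 2*(-1/16) = -⅛ ≈ -0.12500)
E(C) = 20*C³*(4 + 10*C) (E(C) = (2*(10*C)*(4 + 10*C))*C² = (20*C*(4 + 10*C))*C² = 20*C³*(4 + 10*C))
-E(b) = -(-⅛)³*(80 + 200*(-⅛)) = -(-1)*(80 - 25)/512 = -(-1)*55/512 = -1*(-55/512) = 55/512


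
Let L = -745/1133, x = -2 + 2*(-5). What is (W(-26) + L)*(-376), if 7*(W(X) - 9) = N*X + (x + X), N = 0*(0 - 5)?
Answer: -8689360/7931 ≈ -1095.6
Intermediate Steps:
N = 0 (N = 0*(-5) = 0)
x = -12 (x = -2 - 10 = -12)
L = -745/1133 (L = -745*1/1133 = -745/1133 ≈ -0.65755)
W(X) = 51/7 + X/7 (W(X) = 9 + (0*X + (-12 + X))/7 = 9 + (0 + (-12 + X))/7 = 9 + (-12 + X)/7 = 9 + (-12/7 + X/7) = 51/7 + X/7)
(W(-26) + L)*(-376) = ((51/7 + (1/7)*(-26)) - 745/1133)*(-376) = ((51/7 - 26/7) - 745/1133)*(-376) = (25/7 - 745/1133)*(-376) = (23110/7931)*(-376) = -8689360/7931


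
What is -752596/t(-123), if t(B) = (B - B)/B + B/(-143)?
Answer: -2624908/3 ≈ -8.7497e+5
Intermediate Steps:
t(B) = -B/143 (t(B) = 0/B + B*(-1/143) = 0 - B/143 = -B/143)
-752596/t(-123) = -752596/((-1/143*(-123))) = -752596/123/143 = -752596*143/123 = -2624908/3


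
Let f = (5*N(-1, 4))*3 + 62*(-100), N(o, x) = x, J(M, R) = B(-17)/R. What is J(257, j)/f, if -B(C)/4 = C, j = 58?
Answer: -17/89030 ≈ -0.00019095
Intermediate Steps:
B(C) = -4*C
J(M, R) = 68/R (J(M, R) = (-4*(-17))/R = 68/R)
f = -6140 (f = (5*4)*3 + 62*(-100) = 20*3 - 6200 = 60 - 6200 = -6140)
J(257, j)/f = (68/58)/(-6140) = (68*(1/58))*(-1/6140) = (34/29)*(-1/6140) = -17/89030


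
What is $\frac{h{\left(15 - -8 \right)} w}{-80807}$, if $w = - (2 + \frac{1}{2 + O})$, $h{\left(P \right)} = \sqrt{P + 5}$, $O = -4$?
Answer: $\frac{3 \sqrt{7}}{80807} \approx 9.8225 \cdot 10^{-5}$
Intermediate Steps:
$h{\left(P \right)} = \sqrt{5 + P}$
$w = - \frac{3}{2}$ ($w = - (2 + \frac{1}{2 - 4}) = - (2 + \frac{1}{-2}) = - (2 - \frac{1}{2}) = \left(-1\right) \frac{3}{2} = - \frac{3}{2} \approx -1.5$)
$\frac{h{\left(15 - -8 \right)} w}{-80807} = \frac{\sqrt{5 + \left(15 - -8\right)} \left(- \frac{3}{2}\right)}{-80807} = \sqrt{5 + \left(15 + 8\right)} \left(- \frac{3}{2}\right) \left(- \frac{1}{80807}\right) = \sqrt{5 + 23} \left(- \frac{3}{2}\right) \left(- \frac{1}{80807}\right) = \sqrt{28} \left(- \frac{3}{2}\right) \left(- \frac{1}{80807}\right) = 2 \sqrt{7} \left(- \frac{3}{2}\right) \left(- \frac{1}{80807}\right) = - 3 \sqrt{7} \left(- \frac{1}{80807}\right) = \frac{3 \sqrt{7}}{80807}$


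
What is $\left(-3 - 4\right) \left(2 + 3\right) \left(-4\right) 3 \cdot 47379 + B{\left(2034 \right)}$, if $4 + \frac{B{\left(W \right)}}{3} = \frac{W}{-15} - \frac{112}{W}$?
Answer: $\frac{33728399954}{1695} \approx 1.9899 \cdot 10^{7}$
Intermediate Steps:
$B{\left(W \right)} = -12 - \frac{336}{W} - \frac{W}{5}$ ($B{\left(W \right)} = -12 + 3 \left(\frac{W}{-15} - \frac{112}{W}\right) = -12 + 3 \left(W \left(- \frac{1}{15}\right) - \frac{112}{W}\right) = -12 + 3 \left(- \frac{W}{15} - \frac{112}{W}\right) = -12 + 3 \left(- \frac{112}{W} - \frac{W}{15}\right) = -12 - \left(\frac{336}{W} + \frac{W}{5}\right) = -12 - \frac{336}{W} - \frac{W}{5}$)
$\left(-3 - 4\right) \left(2 + 3\right) \left(-4\right) 3 \cdot 47379 + B{\left(2034 \right)} = \left(-3 - 4\right) \left(2 + 3\right) \left(-4\right) 3 \cdot 47379 - \left(\frac{2094}{5} + \frac{56}{339}\right) = \left(-7\right) 5 \left(-4\right) 3 \cdot 47379 - \frac{710146}{1695} = \left(-35\right) \left(-4\right) 3 \cdot 47379 - \frac{710146}{1695} = 140 \cdot 3 \cdot 47379 - \frac{710146}{1695} = 420 \cdot 47379 - \frac{710146}{1695} = 19899180 - \frac{710146}{1695} = \frac{33728399954}{1695}$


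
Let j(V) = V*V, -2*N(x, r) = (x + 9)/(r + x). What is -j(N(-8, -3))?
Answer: -1/484 ≈ -0.0020661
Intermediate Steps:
N(x, r) = -(9 + x)/(2*(r + x)) (N(x, r) = -(x + 9)/(2*(r + x)) = -(9 + x)/(2*(r + x)))
j(V) = V**2
-j(N(-8, -3)) = -((-9 - 1*(-8))/(2*(-3 - 8)))**2 = -((1/2)*(-9 + 8)/(-11))**2 = -((1/2)*(-1/11)*(-1))**2 = -(1/22)**2 = -1*1/484 = -1/484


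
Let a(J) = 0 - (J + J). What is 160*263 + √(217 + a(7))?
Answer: 42080 + √203 ≈ 42094.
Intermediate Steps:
a(J) = -2*J (a(J) = 0 - 2*J = -2*J)
160*263 + √(217 + a(7)) = 160*263 + √(217 - 2*7) = 42080 + √(217 - 14) = 42080 + √203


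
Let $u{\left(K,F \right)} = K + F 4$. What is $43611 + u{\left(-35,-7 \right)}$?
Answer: $43548$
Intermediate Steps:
$u{\left(K,F \right)} = K + 4 F$
$43611 + u{\left(-35,-7 \right)} = 43611 + \left(-35 + 4 \left(-7\right)\right) = 43611 - 63 = 43548$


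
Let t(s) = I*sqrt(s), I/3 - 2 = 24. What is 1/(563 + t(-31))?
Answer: 563/505573 - 78*I*sqrt(31)/505573 ≈ 0.0011136 - 0.000859*I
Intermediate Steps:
I = 78 (I = 6 + 3*24 = 6 + 72 = 78)
t(s) = 78*sqrt(s)
1/(563 + t(-31)) = 1/(563 + 78*sqrt(-31)) = 1/(563 + 78*(I*sqrt(31))) = 1/(563 + 78*I*sqrt(31))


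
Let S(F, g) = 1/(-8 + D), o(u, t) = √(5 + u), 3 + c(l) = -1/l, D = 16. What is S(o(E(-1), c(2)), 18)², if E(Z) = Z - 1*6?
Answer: 1/64 ≈ 0.015625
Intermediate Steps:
E(Z) = -6 + Z (E(Z) = Z - 6 = -6 + Z)
c(l) = -3 - 1/l
S(F, g) = ⅛ (S(F, g) = 1/(-8 + 16) = 1/8 = ⅛)
S(o(E(-1), c(2)), 18)² = (⅛)² = 1/64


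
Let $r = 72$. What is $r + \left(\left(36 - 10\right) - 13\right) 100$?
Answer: $1372$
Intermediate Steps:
$r + \left(\left(36 - 10\right) - 13\right) 100 = 72 + \left(\left(36 - 10\right) - 13\right) 100 = 72 + \left(26 - 13\right) 100 = 72 + 13 \cdot 100 = 72 + 1300 = 1372$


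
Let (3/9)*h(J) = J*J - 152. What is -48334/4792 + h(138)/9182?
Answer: -43052849/11000036 ≈ -3.9139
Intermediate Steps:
h(J) = -456 + 3*J**2 (h(J) = 3*(J*J - 152) = 3*(J**2 - 152) = 3*(-152 + J**2) = -456 + 3*J**2)
-48334/4792 + h(138)/9182 = -48334/4792 + (-456 + 3*138**2)/9182 = -48334*1/4792 + (-456 + 3*19044)*(1/9182) = -24167/2396 + (-456 + 57132)*(1/9182) = -24167/2396 + 56676*(1/9182) = -24167/2396 + 28338/4591 = -43052849/11000036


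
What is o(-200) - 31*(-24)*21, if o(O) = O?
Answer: 15424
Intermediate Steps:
o(-200) - 31*(-24)*21 = -200 - 31*(-24)*21 = -200 - (-744)*21 = -200 - 1*(-15624) = -200 + 15624 = 15424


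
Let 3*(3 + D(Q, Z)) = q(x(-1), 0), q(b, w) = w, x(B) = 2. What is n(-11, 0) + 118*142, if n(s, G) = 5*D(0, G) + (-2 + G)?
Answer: 16739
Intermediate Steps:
D(Q, Z) = -3 (D(Q, Z) = -3 + (⅓)*0 = -3 + 0 = -3)
n(s, G) = -17 + G (n(s, G) = 5*(-3) + (-2 + G) = -15 + (-2 + G) = -17 + G)
n(-11, 0) + 118*142 = (-17 + 0) + 118*142 = -17 + 16756 = 16739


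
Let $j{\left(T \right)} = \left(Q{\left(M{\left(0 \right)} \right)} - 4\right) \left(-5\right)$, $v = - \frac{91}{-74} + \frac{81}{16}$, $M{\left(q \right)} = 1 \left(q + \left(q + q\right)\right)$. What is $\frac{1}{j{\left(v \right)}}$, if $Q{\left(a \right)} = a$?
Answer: $\frac{1}{20} \approx 0.05$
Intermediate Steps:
$M{\left(q \right)} = 3 q$ ($M{\left(q \right)} = 1 \left(q + 2 q\right) = 1 \cdot 3 q = 3 q$)
$v = \frac{3725}{592}$ ($v = \left(-91\right) \left(- \frac{1}{74}\right) + 81 \cdot \frac{1}{16} = \frac{91}{74} + \frac{81}{16} = \frac{3725}{592} \approx 6.2922$)
$j{\left(T \right)} = 20$ ($j{\left(T \right)} = \left(3 \cdot 0 - 4\right) \left(-5\right) = \left(0 - 4\right) \left(-5\right) = \left(-4\right) \left(-5\right) = 20$)
$\frac{1}{j{\left(v \right)}} = \frac{1}{20}$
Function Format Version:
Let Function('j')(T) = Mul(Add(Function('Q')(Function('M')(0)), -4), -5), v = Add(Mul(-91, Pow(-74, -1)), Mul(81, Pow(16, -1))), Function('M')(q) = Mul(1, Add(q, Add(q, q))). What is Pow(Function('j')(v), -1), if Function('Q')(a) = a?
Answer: Rational(1, 20) ≈ 0.050000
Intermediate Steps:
Function('M')(q) = Mul(3, q) (Function('M')(q) = Mul(1, Add(q, Mul(2, q))) = Mul(1, Mul(3, q)) = Mul(3, q))
v = Rational(3725, 592) (v = Add(Mul(-91, Rational(-1, 74)), Mul(81, Rational(1, 16))) = Add(Rational(91, 74), Rational(81, 16)) = Rational(3725, 592) ≈ 6.2922)
Function('j')(T) = 20 (Function('j')(T) = Mul(Add(Mul(3, 0), -4), -5) = Mul(Add(0, -4), -5) = Mul(-4, -5) = 20)
Pow(Function('j')(v), -1) = Pow(20, -1) = Rational(1, 20)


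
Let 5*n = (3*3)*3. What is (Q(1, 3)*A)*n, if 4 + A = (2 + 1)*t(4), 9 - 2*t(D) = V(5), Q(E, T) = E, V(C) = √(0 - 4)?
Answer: 513/10 - 81*I/5 ≈ 51.3 - 16.2*I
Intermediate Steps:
V(C) = 2*I (V(C) = √(-4) = 2*I)
t(D) = 9/2 - I
n = 27/5 (n = ((3*3)*3)/5 = (9*3)/5 = (⅕)*27 = 27/5 ≈ 5.4000)
A = 19/2 - 3*I (A = -4 + (2 + 1)*(9/2 - I) = -4 + 3*(9/2 - I) = -4 + (27/2 - 3*I) = 19/2 - 3*I ≈ 9.5 - 3.0*I)
(Q(1, 3)*A)*n = (1*(19/2 - 3*I))*(27/5) = (19/2 - 3*I)*(27/5) = 513/10 - 81*I/5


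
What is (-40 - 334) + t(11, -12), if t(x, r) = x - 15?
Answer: -378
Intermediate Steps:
t(x, r) = -15 + x
(-40 - 334) + t(11, -12) = (-40 - 334) + (-15 + 11) = -374 - 4 = -378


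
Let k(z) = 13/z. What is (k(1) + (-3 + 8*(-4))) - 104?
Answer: -126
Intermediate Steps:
(k(1) + (-3 + 8*(-4))) - 104 = (13/1 + (-3 + 8*(-4))) - 104 = (13*1 + (-3 - 32)) - 104 = (13 - 35) - 104 = -22 - 104 = -126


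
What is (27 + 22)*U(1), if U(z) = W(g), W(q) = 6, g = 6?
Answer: 294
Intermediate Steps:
U(z) = 6
(27 + 22)*U(1) = (27 + 22)*6 = 49*6 = 294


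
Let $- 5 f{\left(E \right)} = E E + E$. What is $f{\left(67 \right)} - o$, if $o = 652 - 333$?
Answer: $- \frac{6151}{5} \approx -1230.2$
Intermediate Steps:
$f{\left(E \right)} = - \frac{E}{5} - \frac{E^{2}}{5}$ ($f{\left(E \right)} = - \frac{E E + E}{5} = - \frac{E^{2} + E}{5} = - \frac{E + E^{2}}{5} = - \frac{E}{5} - \frac{E^{2}}{5}$)
$o = 319$ ($o = 652 - 333 = 319$)
$f{\left(67 \right)} - o = \left(- \frac{1}{5}\right) 67 \left(1 + 67\right) - 319 = \left(- \frac{1}{5}\right) 67 \cdot 68 - 319 = - \frac{4556}{5} - 319 = - \frac{6151}{5}$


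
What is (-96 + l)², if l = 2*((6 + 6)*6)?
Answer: 2304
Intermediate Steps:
l = 144 (l = 2*(12*6) = 2*72 = 144)
(-96 + l)² = (-96 + 144)² = 48² = 2304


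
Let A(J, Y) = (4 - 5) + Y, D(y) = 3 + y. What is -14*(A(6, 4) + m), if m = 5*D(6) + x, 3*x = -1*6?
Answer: -644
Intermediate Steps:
A(J, Y) = -1 + Y
x = -2 (x = (-1*6)/3 = (⅓)*(-6) = -2)
m = 43 (m = 5*(3 + 6) - 2 = 5*9 - 2 = 45 - 2 = 43)
-14*(A(6, 4) + m) = -14*((-1 + 4) + 43) = -14*(3 + 43) = -14*46 = -644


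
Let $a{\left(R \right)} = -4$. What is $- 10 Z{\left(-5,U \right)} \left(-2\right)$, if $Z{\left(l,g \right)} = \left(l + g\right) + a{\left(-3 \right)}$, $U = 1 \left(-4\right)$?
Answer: $-260$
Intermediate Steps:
$U = -4$
$Z{\left(l,g \right)} = -4 + g + l$ ($Z{\left(l,g \right)} = \left(l + g\right) - 4 = \left(g + l\right) - 4 = -4 + g + l$)
$- 10 Z{\left(-5,U \right)} \left(-2\right) = - 10 \left(-4 - 4 - 5\right) \left(-2\right) = \left(-10\right) \left(-13\right) \left(-2\right) = 130 \left(-2\right) = -260$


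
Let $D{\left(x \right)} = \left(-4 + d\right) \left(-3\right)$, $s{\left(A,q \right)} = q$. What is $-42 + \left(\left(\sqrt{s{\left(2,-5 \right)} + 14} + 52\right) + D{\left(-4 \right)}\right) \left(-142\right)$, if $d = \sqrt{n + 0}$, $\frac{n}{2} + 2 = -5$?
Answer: $-9556 + 426 i \sqrt{14} \approx -9556.0 + 1593.9 i$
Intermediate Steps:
$n = -14$ ($n = -4 + 2 \left(-5\right) = -4 - 10 = -14$)
$d = i \sqrt{14}$ ($d = \sqrt{-14 + 0} = \sqrt{-14} = i \sqrt{14} \approx 3.7417 i$)
$D{\left(x \right)} = 12 - 3 i \sqrt{14}$ ($D{\left(x \right)} = \left(-4 + i \sqrt{14}\right) \left(-3\right) = 12 - 3 i \sqrt{14}$)
$-42 + \left(\left(\sqrt{s{\left(2,-5 \right)} + 14} + 52\right) + D{\left(-4 \right)}\right) \left(-142\right) = -42 + \left(\left(\sqrt{-5 + 14} + 52\right) + \left(12 - 3 i \sqrt{14}\right)\right) \left(-142\right) = -42 + \left(\left(\sqrt{9} + 52\right) + \left(12 - 3 i \sqrt{14}\right)\right) \left(-142\right) = -42 + \left(\left(3 + 52\right) + \left(12 - 3 i \sqrt{14}\right)\right) \left(-142\right) = -42 + \left(55 + \left(12 - 3 i \sqrt{14}\right)\right) \left(-142\right) = -42 + \left(67 - 3 i \sqrt{14}\right) \left(-142\right) = -42 - \left(9514 - 426 i \sqrt{14}\right) = -9556 + 426 i \sqrt{14}$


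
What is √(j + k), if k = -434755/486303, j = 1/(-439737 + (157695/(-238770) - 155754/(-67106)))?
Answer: I*√11662055172233037751417875814988643377451/114213693225739376103 ≈ 0.94552*I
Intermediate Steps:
j = -534096654/234861173436601 (j = 1/(-439737 + (157695*(-1/238770) - 155754*(-1/67106))) = 1/(-439737 + (-10513/15918 + 77877/33553)) = 1/(-439737 + 886903397/534096654) = 1/(-234861173436601/534096654) = -534096654/234861173436601 ≈ -2.2741e-6)
k = -434755/486303 (k = -434755*1/486303 = -434755/486303 ≈ -0.89400)
√(j + k) = √(-534096654/234861173436601 - 434755/486303) = √(-102107329190234597917/114213693225739376103) = I*√11662055172233037751417875814988643377451/114213693225739376103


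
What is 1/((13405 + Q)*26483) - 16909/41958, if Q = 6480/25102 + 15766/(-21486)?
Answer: -10937264015394537125/27139731904056009672 ≈ -0.40300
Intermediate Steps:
Q = -64132213/134835393 (Q = 6480*(1/25102) + 15766*(-1/21486) = 3240/12551 - 7883/10743 = -64132213/134835393 ≈ -0.47563)
1/((13405 + Q)*26483) - 16909/41958 = 1/((13405 - 64132213/134835393)*26483) - 16909/41958 = (1/26483)/(1807404310952/134835393) - 16909*1/41958 = (134835393/1807404310952)*(1/26483) - 457/1134 = 134835393/47865488366941816 - 457/1134 = -10937264015394537125/27139731904056009672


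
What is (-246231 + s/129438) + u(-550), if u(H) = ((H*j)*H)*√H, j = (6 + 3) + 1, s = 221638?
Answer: -15935713270/64719 + 15125000*I*√22 ≈ -2.4623e+5 + 7.0943e+7*I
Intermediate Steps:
j = 10 (j = 9 + 1 = 10)
u(H) = 10*H^(5/2) (u(H) = ((H*10)*H)*√H = ((10*H)*H)*√H = (10*H²)*√H = 10*H^(5/2))
(-246231 + s/129438) + u(-550) = (-246231 + 221638/129438) + 10*(-550)^(5/2) = (-246231 + 221638*(1/129438)) + 10*(1512500*I*√22) = (-246231 + 110819/64719) + 15125000*I*√22 = -15935713270/64719 + 15125000*I*√22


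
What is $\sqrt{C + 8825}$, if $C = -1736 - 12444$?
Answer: $3 i \sqrt{595} \approx 73.178 i$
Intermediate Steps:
$C = -14180$ ($C = -1736 - 12444 = -14180$)
$\sqrt{C + 8825} = \sqrt{-14180 + 8825} = \sqrt{-5355} = 3 i \sqrt{595}$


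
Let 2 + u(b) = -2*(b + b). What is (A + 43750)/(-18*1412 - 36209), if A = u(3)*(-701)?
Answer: -53564/61625 ≈ -0.86919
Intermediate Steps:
u(b) = -2 - 4*b (u(b) = -2 - 2*(b + b) = -2 - 4*b)
A = 9814 (A = (-2 - 4*3)*(-701) = (-2 - 12)*(-701) = -14*(-701) = 9814)
(A + 43750)/(-18*1412 - 36209) = (9814 + 43750)/(-18*1412 - 36209) = 53564/(-25416 - 36209) = 53564/(-61625) = 53564*(-1/61625) = -53564/61625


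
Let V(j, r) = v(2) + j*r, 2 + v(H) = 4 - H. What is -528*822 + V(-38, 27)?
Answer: -435042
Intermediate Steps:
v(H) = 2 - H (v(H) = -2 + (4 - H) = 2 - H)
V(j, r) = j*r (V(j, r) = (2 - 1*2) + j*r = (2 - 2) + j*r = 0 + j*r = j*r)
-528*822 + V(-38, 27) = -528*822 - 38*27 = -434016 - 1026 = -435042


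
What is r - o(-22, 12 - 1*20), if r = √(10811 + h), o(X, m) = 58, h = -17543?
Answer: -58 + 6*I*√187 ≈ -58.0 + 82.049*I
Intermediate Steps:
r = 6*I*√187 (r = √(10811 - 17543) = √(-6732) = 6*I*√187 ≈ 82.049*I)
r - o(-22, 12 - 1*20) = 6*I*√187 - 1*58 = 6*I*√187 - 58 = -58 + 6*I*√187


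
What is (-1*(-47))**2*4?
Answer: 8836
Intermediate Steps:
(-1*(-47))**2*4 = 47**2*4 = 2209*4 = 8836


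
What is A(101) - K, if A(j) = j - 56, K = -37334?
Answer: 37379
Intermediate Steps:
A(j) = -56 + j
A(101) - K = (-56 + 101) - 1*(-37334) = 45 + 37334 = 37379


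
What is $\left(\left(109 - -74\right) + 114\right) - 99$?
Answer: $198$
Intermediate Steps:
$\left(\left(109 - -74\right) + 114\right) - 99 = \left(\left(109 + 74\right) + 114\right) - 99 = \left(183 + 114\right) - 99 = 297 - 99 = 198$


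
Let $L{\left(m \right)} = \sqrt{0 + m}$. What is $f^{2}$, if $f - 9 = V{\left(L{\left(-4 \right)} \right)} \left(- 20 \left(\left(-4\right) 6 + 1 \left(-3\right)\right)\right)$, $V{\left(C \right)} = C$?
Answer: $-1166319 + 19440 i \approx -1.1663 \cdot 10^{6} + 19440.0 i$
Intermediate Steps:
$L{\left(m \right)} = \sqrt{m}$
$f = 9 + 1080 i$ ($f = 9 + \sqrt{-4} \left(- 20 \left(\left(-4\right) 6 + 1 \left(-3\right)\right)\right) = 9 + 2 i \left(- 20 \left(-24 - 3\right)\right) = 9 + 2 i \left(\left(-20\right) \left(-27\right)\right) = 9 + 2 i 540 = 9 + 1080 i \approx 9.0 + 1080.0 i$)
$f^{2} = \left(9 + 1080 i\right)^{2}$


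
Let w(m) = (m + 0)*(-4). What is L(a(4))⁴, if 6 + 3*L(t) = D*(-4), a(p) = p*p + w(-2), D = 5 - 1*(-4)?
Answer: 38416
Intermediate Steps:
w(m) = -4*m (w(m) = m*(-4) = -4*m)
D = 9 (D = 5 + 4 = 9)
a(p) = 8 + p² (a(p) = p*p - 4*(-2) = p² + 8 = 8 + p²)
L(t) = -14 (L(t) = -2 + (9*(-4))/3 = -2 + (⅓)*(-36) = -2 - 12 = -14)
L(a(4))⁴ = (-14)⁴ = 38416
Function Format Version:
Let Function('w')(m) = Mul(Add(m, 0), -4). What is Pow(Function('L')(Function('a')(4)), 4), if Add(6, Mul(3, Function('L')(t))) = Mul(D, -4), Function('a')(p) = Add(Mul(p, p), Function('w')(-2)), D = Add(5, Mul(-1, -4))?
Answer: 38416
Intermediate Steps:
Function('w')(m) = Mul(-4, m) (Function('w')(m) = Mul(m, -4) = Mul(-4, m))
D = 9 (D = Add(5, 4) = 9)
Function('a')(p) = Add(8, Pow(p, 2)) (Function('a')(p) = Add(Mul(p, p), Mul(-4, -2)) = Add(Pow(p, 2), 8) = Add(8, Pow(p, 2)))
Function('L')(t) = -14 (Function('L')(t) = Add(-2, Mul(Rational(1, 3), Mul(9, -4))) = Add(-2, Mul(Rational(1, 3), -36)) = Add(-2, -12) = -14)
Pow(Function('L')(Function('a')(4)), 4) = Pow(-14, 4) = 38416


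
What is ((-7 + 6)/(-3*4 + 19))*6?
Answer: -6/7 ≈ -0.85714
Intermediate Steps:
((-7 + 6)/(-3*4 + 19))*6 = -1/(-12 + 19)*6 = -1/7*6 = -1*⅐*6 = -⅐*6 = -6/7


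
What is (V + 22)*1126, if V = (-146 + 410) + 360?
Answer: 727396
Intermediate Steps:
V = 624 (V = 264 + 360 = 624)
(V + 22)*1126 = (624 + 22)*1126 = 646*1126 = 727396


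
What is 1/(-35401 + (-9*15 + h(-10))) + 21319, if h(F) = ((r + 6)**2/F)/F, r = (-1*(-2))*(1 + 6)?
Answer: 757506707/35532 ≈ 21319.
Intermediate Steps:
r = 14 (r = 2*7 = 14)
h(F) = 400/F**2 (h(F) = ((14 + 6)**2/F)/F = (20**2/F)/F = (400/F)/F = 400/F**2)
1/(-35401 + (-9*15 + h(-10))) + 21319 = 1/(-35401 + (-9*15 + 400/(-10)**2)) + 21319 = 1/(-35401 + (-135 + 400*(1/100))) + 21319 = 1/(-35401 + (-135 + 4)) + 21319 = 1/(-35401 - 131) + 21319 = 1/(-35532) + 21319 = -1/35532 + 21319 = 757506707/35532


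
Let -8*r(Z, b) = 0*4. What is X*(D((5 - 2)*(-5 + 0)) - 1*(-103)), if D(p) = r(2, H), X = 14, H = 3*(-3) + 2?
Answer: 1442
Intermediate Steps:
H = -7 (H = -9 + 2 = -7)
r(Z, b) = 0 (r(Z, b) = -0*4 = -⅛*0 = 0)
D(p) = 0
X*(D((5 - 2)*(-5 + 0)) - 1*(-103)) = 14*(0 - 1*(-103)) = 14*(0 + 103) = 14*103 = 1442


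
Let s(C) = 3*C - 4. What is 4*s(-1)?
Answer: -28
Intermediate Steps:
s(C) = -4 + 3*C
4*s(-1) = 4*(-4 + 3*(-1)) = 4*(-4 - 3) = 4*(-7) = -28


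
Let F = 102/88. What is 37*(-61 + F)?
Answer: -97421/44 ≈ -2214.1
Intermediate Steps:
F = 51/44 (F = 102*(1/88) = 51/44 ≈ 1.1591)
37*(-61 + F) = 37*(-61 + 51/44) = 37*(-2633/44) = -97421/44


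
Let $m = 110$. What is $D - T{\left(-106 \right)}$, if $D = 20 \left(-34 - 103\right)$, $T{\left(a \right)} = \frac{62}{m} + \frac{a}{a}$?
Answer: $- \frac{150786}{55} \approx -2741.6$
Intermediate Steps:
$T{\left(a \right)} = \frac{86}{55}$ ($T{\left(a \right)} = \frac{62}{110} + \frac{a}{a} = 62 \cdot \frac{1}{110} + 1 = \frac{31}{55} + 1 = \frac{86}{55}$)
$D = -2740$ ($D = 20 \left(-137\right) = -2740$)
$D - T{\left(-106 \right)} = -2740 - \frac{86}{55} = - \frac{150786}{55}$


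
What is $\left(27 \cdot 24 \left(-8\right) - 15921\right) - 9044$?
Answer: $-30149$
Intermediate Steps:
$\left(27 \cdot 24 \left(-8\right) - 15921\right) - 9044 = \left(648 \left(-8\right) - 15921\right) - 9044 = \left(-5184 - 15921\right) - 9044 = -21105 - 9044 = -30149$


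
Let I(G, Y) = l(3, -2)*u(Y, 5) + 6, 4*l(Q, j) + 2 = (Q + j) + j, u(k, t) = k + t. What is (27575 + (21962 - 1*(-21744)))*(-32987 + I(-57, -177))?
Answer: -2341723412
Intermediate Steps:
l(Q, j) = -½ + j/2 + Q/4 (l(Q, j) = -½ + ((Q + j) + j)/4 = -½ + (Q + 2*j)/4 = -½ + (j/2 + Q/4) = -½ + j/2 + Q/4)
I(G, Y) = 9/4 - 3*Y/4 (I(G, Y) = (-½ + (½)*(-2) + (¼)*3)*(Y + 5) + 6 = (-½ - 1 + ¾)*(5 + Y) + 6 = -3*(5 + Y)/4 + 6 = (-15/4 - 3*Y/4) + 6 = 9/4 - 3*Y/4)
(27575 + (21962 - 1*(-21744)))*(-32987 + I(-57, -177)) = (27575 + (21962 - 1*(-21744)))*(-32987 + (9/4 - ¾*(-177))) = (27575 + (21962 + 21744))*(-32987 + (9/4 + 531/4)) = (27575 + 43706)*(-32987 + 135) = 71281*(-32852) = -2341723412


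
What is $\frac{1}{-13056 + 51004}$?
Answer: $\frac{1}{37948} \approx 2.6352 \cdot 10^{-5}$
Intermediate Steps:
$\frac{1}{-13056 + 51004} = \frac{1}{37948}$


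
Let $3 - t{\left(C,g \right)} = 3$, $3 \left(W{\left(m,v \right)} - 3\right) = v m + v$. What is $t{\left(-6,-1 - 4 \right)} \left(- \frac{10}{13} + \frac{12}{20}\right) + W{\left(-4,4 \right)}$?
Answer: $-1$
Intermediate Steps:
$W{\left(m,v \right)} = 3 + \frac{v}{3} + \frac{m v}{3}$ ($W{\left(m,v \right)} = 3 + \frac{v m + v}{3} = 3 + \frac{m v + v}{3} = 3 + \frac{v + m v}{3} = 3 + \left(\frac{v}{3} + \frac{m v}{3}\right) = 3 + \frac{v}{3} + \frac{m v}{3}$)
$t{\left(C,g \right)} = 0$ ($t{\left(C,g \right)} = 3 - 3 = 0$)
$t{\left(-6,-1 - 4 \right)} \left(- \frac{10}{13} + \frac{12}{20}\right) + W{\left(-4,4 \right)} = 0 \left(- \frac{10}{13} + \frac{12}{20}\right) + \left(3 + \frac{1}{3} \cdot 4 + \frac{1}{3} \left(-4\right) 4\right) = 0 \left(\left(-10\right) \frac{1}{13} + 12 \cdot \frac{1}{20}\right) + \left(3 + \frac{4}{3} - \frac{16}{3}\right) = 0 \left(- \frac{10}{13} + \frac{3}{5}\right) - 1 = 0 \left(- \frac{11}{65}\right) - 1 = 0 - 1 = -1$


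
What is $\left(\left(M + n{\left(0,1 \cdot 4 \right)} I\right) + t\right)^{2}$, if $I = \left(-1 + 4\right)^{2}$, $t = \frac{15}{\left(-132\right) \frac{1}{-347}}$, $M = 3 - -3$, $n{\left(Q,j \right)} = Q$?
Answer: $\frac{3996001}{1936} \approx 2064.1$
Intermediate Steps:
$M = 6$ ($M = 3 + 3 = 6$)
$t = \frac{1735}{44}$ ($t = \frac{15}{\left(-132\right) \left(- \frac{1}{347}\right)} = \frac{15}{\frac{132}{347}} = 15 \cdot \frac{347}{132} = \frac{1735}{44} \approx 39.432$)
$I = 9$ ($I = 3^{2} = 9$)
$\left(\left(M + n{\left(0,1 \cdot 4 \right)} I\right) + t\right)^{2} = \left(\left(6 + 0 \cdot 9\right) + \frac{1735}{44}\right)^{2} = \left(\left(6 + 0\right) + \frac{1735}{44}\right)^{2} = \left(6 + \frac{1735}{44}\right)^{2} = \left(\frac{1999}{44}\right)^{2} = \frac{3996001}{1936}$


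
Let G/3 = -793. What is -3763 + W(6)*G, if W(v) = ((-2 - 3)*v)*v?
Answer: 424457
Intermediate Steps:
G = -2379 (G = 3*(-793) = -2379)
W(v) = -5*v**2 (W(v) = (-5*v)*v = -5*v**2)
-3763 + W(6)*G = -3763 - 5*6**2*(-2379) = -3763 - 5*36*(-2379) = -3763 - 180*(-2379) = -3763 + 428220 = 424457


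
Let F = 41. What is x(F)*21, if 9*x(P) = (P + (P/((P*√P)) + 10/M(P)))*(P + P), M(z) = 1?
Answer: 9758 + 14*√41/3 ≈ 9787.9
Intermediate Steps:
x(P) = 2*P*(10 + P + P^(-½))/9 (x(P) = ((P + (P/((P*√P)) + 10/1))*(P + P))/9 = ((P + (P/(P^(3/2)) + 10*1))*(2*P))/9 = ((P + (P/P^(3/2) + 10))*(2*P))/9 = ((P + (P^(-½) + 10))*(2*P))/9 = ((P + (10 + P^(-½)))*(2*P))/9 = ((10 + P + P^(-½))*(2*P))/9 = (2*P*(10 + P + P^(-½)))/9 = 2*P*(10 + P + P^(-½))/9)
x(F)*21 = (2*√41/9 + (2/9)*41² + (20/9)*41)*21 = (2*√41/9 + (2/9)*1681 + 820/9)*21 = (2*√41/9 + 3362/9 + 820/9)*21 = (1394/3 + 2*√41/9)*21 = 9758 + 14*√41/3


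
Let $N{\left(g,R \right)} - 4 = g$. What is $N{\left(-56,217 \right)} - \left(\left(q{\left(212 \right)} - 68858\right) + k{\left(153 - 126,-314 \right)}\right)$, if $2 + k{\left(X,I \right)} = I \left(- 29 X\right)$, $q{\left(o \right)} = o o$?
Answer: $-221998$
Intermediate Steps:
$N{\left(g,R \right)} = 4 + g$
$q{\left(o \right)} = o^{2}$
$k{\left(X,I \right)} = -2 - 29 I X$ ($k{\left(X,I \right)} = -2 + I \left(- 29 X\right) = -2 - 29 I X$)
$N{\left(-56,217 \right)} - \left(\left(q{\left(212 \right)} - 68858\right) + k{\left(153 - 126,-314 \right)}\right) = \left(4 - 56\right) - \left(\left(212^{2} - 68858\right) - \left(2 - 9106 \left(153 - 126\right)\right)\right) = -52 - \left(\left(44944 - 68858\right) - \left(2 - 245862\right)\right) = -52 - \left(-23914 + \left(-2 + 245862\right)\right) = -52 - \left(-23914 + 245860\right) = -52 - 221946 = -221998$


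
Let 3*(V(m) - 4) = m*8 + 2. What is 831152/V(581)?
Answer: 59368/111 ≈ 534.85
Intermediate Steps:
V(m) = 14/3 + 8*m/3 (V(m) = 4 + (m*8 + 2)/3 = 4 + (8*m + 2)/3 = 4 + (2 + 8*m)/3 = 4 + (⅔ + 8*m/3) = 14/3 + 8*m/3)
831152/V(581) = 831152/(14/3 + (8/3)*581) = 831152/(14/3 + 4648/3) = 831152/1554 = 831152*(1/1554) = 59368/111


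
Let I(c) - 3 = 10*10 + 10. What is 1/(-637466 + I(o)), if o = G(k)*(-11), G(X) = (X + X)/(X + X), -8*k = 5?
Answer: -1/637353 ≈ -1.5690e-6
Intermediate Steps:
k = -5/8 (k = -⅛*5 = -5/8 ≈ -0.62500)
G(X) = 1 (G(X) = (2*X)/((2*X)) = (2*X)*(1/(2*X)) = 1)
o = -11 (o = 1*(-11) = -11)
I(c) = 113 (I(c) = 3 + (10*10 + 10) = 3 + (100 + 10) = 3 + 110 = 113)
1/(-637466 + I(o)) = 1/(-637466 + 113) = 1/(-637353) = -1/637353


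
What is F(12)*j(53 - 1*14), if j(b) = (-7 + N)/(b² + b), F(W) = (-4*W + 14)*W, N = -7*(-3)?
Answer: -238/65 ≈ -3.6615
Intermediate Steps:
N = 21
F(W) = W*(14 - 4*W) (F(W) = (14 - 4*W)*W = W*(14 - 4*W))
j(b) = 14/(b + b²) (j(b) = (-7 + 21)/(b² + b) = 14/(b + b²))
F(12)*j(53 - 1*14) = (2*12*(7 - 2*12))*(14/((53 - 1*14)*(1 + (53 - 1*14)))) = (2*12*(7 - 24))*(14/((53 - 14)*(1 + (53 - 14)))) = (2*12*(-17))*(14/(39*(1 + 39))) = -5712/(39*40) = -408*7/780 = -238/65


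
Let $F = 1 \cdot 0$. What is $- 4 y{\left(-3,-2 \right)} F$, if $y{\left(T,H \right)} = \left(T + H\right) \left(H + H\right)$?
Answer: $0$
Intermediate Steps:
$y{\left(T,H \right)} = 2 H \left(H + T\right)$ ($y{\left(T,H \right)} = \left(H + T\right) 2 H = 2 H \left(H + T\right)$)
$F = 0$
$- 4 y{\left(-3,-2 \right)} F = - 4 \cdot 2 \left(-2\right) \left(-2 - 3\right) 0 = - 4 \cdot 2 \left(-2\right) \left(-5\right) 0 = \left(-4\right) 20 \cdot 0 = \left(-80\right) 0 = 0$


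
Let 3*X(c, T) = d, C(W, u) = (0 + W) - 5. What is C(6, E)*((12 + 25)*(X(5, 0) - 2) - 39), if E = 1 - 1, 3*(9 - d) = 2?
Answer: -92/9 ≈ -10.222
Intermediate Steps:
d = 25/3 (d = 9 - ⅓*2 = 9 - ⅔ = 25/3 ≈ 8.3333)
E = 0
C(W, u) = -5 + W (C(W, u) = W - 5 = -5 + W)
X(c, T) = 25/9 (X(c, T) = (⅓)*(25/3) = 25/9)
C(6, E)*((12 + 25)*(X(5, 0) - 2) - 39) = (-5 + 6)*((12 + 25)*(25/9 - 2) - 39) = 1*(37*(7/9) - 39) = 1*(259/9 - 39) = 1*(-92/9) = -92/9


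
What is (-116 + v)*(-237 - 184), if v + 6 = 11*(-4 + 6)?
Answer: 42100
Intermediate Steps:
v = 16 (v = -6 + 11*(-4 + 6) = -6 + 11*2 = -6 + 22 = 16)
(-116 + v)*(-237 - 184) = (-116 + 16)*(-237 - 184) = -100*(-421) = 42100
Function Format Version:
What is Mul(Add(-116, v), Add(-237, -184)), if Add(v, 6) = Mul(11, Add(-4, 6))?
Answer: 42100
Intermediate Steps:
v = 16 (v = Add(-6, Mul(11, Add(-4, 6))) = Add(-6, Mul(11, 2)) = Add(-6, 22) = 16)
Mul(Add(-116, v), Add(-237, -184)) = Mul(Add(-116, 16), Add(-237, -184)) = Mul(-100, -421) = 42100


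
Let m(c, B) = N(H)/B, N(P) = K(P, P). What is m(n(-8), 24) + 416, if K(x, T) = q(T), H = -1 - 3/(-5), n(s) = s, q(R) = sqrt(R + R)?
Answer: 416 + I*sqrt(5)/60 ≈ 416.0 + 0.037268*I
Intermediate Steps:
q(R) = sqrt(2)*sqrt(R) (q(R) = sqrt(2*R) = sqrt(2)*sqrt(R))
H = -2/5 (H = -1 - 3*(-1/5) = -1 + 3/5 = -2/5 ≈ -0.40000)
K(x, T) = sqrt(2)*sqrt(T)
N(P) = sqrt(2)*sqrt(P)
m(c, B) = 2*I*sqrt(5)/(5*B) (m(c, B) = (sqrt(2)*sqrt(-2/5))/B = (sqrt(2)*(I*sqrt(10)/5))/B = (2*I*sqrt(5)/5)/B = 2*I*sqrt(5)/(5*B))
m(n(-8), 24) + 416 = (2/5)*I*sqrt(5)/24 + 416 = (2/5)*I*sqrt(5)*(1/24) + 416 = I*sqrt(5)/60 + 416 = 416 + I*sqrt(5)/60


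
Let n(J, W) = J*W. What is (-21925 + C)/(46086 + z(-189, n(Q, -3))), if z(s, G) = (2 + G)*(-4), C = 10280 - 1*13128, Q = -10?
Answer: -24773/45958 ≈ -0.53904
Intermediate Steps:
C = -2848 (C = 10280 - 13128 = -2848)
z(s, G) = -8 - 4*G
(-21925 + C)/(46086 + z(-189, n(Q, -3))) = (-21925 - 2848)/(46086 + (-8 - (-40)*(-3))) = -24773/(46086 + (-8 - 4*30)) = -24773/(46086 + (-8 - 120)) = -24773/(46086 - 128) = -24773/45958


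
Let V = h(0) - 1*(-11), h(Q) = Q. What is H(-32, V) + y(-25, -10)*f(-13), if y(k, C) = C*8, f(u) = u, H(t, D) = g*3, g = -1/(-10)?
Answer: 10403/10 ≈ 1040.3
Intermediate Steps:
g = ⅒ (g = -1*(-⅒) = ⅒ ≈ 0.10000)
V = 11 (V = 0 - 1*(-11) = 0 + 11 = 11)
H(t, D) = 3/10 (H(t, D) = (⅒)*3 = 3/10)
y(k, C) = 8*C
H(-32, V) + y(-25, -10)*f(-13) = 3/10 + (8*(-10))*(-13) = 3/10 - 80*(-13) = 3/10 + 1040 = 10403/10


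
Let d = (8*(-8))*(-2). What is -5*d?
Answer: -640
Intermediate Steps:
d = 128 (d = -64*(-2) = 128)
-5*d = -5*128 = -640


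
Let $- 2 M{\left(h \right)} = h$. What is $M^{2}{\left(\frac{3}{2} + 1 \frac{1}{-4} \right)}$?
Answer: $\frac{25}{64} \approx 0.39063$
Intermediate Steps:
$M{\left(h \right)} = - \frac{h}{2}$
$M^{2}{\left(\frac{3}{2} + 1 \frac{1}{-4} \right)} = \left(- \frac{\frac{3}{2} + 1 \frac{1}{-4}}{2}\right)^{2} = \left(- \frac{3 \cdot \frac{1}{2} + 1 \left(- \frac{1}{4}\right)}{2}\right)^{2} = \left(- \frac{\frac{3}{2} - \frac{1}{4}}{2}\right)^{2} = \left(\left(- \frac{1}{2}\right) \frac{5}{4}\right)^{2} = \left(- \frac{5}{8}\right)^{2} = \frac{25}{64}$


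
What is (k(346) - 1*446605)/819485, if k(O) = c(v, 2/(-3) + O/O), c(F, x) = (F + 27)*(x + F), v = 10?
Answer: -1338668/2458455 ≈ -0.54452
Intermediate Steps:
c(F, x) = (27 + F)*(F + x)
k(O) = 1147/3 (k(O) = 10² + 27*10 + 27*(2/(-3) + O/O) + 10*(2/(-3) + O/O) = 100 + 270 + 27*(2*(-⅓) + 1) + 10*(2*(-⅓) + 1) = 100 + 270 + 27*(-⅔ + 1) + 10*(-⅔ + 1) = 100 + 270 + 27*(⅓) + 10*(⅓) = 100 + 270 + 9 + 10/3 = 1147/3)
(k(346) - 1*446605)/819485 = (1147/3 - 1*446605)/819485 = (1147/3 - 446605)*(1/819485) = -1338668/3*1/819485 = -1338668/2458455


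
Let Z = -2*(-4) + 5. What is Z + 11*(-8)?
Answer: -75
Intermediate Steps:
Z = 13 (Z = 8 + 5 = 13)
Z + 11*(-8) = 13 + 11*(-8) = 13 - 88 = -75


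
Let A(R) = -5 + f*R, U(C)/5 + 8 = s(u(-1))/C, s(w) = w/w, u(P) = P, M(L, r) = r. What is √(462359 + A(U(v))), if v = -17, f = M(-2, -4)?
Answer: √133666886/17 ≈ 680.08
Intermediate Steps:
s(w) = 1
f = -4
U(C) = -40 + 5/C (U(C) = -40 + 5*(1/C) = -40 + 5/C)
A(R) = -5 - 4*R
√(462359 + A(U(v))) = √(462359 + (-5 - 4*(-40 + 5/(-17)))) = √(462359 + (-5 - 4*(-40 + 5*(-1/17)))) = √(462359 + (-5 - 4*(-40 - 5/17))) = √(462359 + (-5 - 4*(-685/17))) = √(462359 + (-5 + 2740/17)) = √(462359 + 2655/17) = √(7862758/17) = √133666886/17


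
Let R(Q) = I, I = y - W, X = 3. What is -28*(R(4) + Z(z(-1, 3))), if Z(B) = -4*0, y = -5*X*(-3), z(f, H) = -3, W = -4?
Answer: -1372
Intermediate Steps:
y = 45 (y = -5*3*(-3) = -15*(-3) = 45)
I = 49 (I = 45 - 1*(-4) = 45 + 4 = 49)
R(Q) = 49
Z(B) = 0
-28*(R(4) + Z(z(-1, 3))) = -28*(49 + 0) = -28*49 = -1372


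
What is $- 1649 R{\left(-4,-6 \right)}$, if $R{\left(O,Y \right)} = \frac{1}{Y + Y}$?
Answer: $\frac{1649}{12} \approx 137.42$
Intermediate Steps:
$R{\left(O,Y \right)} = \frac{1}{2 Y}$
$- 1649 R{\left(-4,-6 \right)} = - 1649 \frac{1}{2 \left(-6\right)} = - 1649 \cdot \frac{1}{2} \left(- \frac{1}{6}\right) = \left(-1649\right) \left(- \frac{1}{12}\right) = \frac{1649}{12}$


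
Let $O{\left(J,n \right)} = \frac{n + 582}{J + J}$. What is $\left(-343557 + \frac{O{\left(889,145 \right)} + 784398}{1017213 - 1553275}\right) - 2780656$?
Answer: $- \frac{2977745778108639}{953118236} \approx -3.1242 \cdot 10^{6}$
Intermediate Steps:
$O{\left(J,n \right)} = \frac{582 + n}{2 J}$
$\left(-343557 + \frac{O{\left(889,145 \right)} + 784398}{1017213 - 1553275}\right) - 2780656 = \left(-343557 + \frac{\frac{582 + 145}{2 \cdot 889} + 784398}{1017213 - 1553275}\right) - 2780656 = \left(-343557 + \frac{\frac{1}{2} \cdot \frac{1}{889} \cdot 727 + 784398}{-536062}\right) - 2780656 = \left(-343557 + \left(\frac{727}{1778} + 784398\right) \left(- \frac{1}{536062}\right)\right) - 2780656 = \left(-343557 + \frac{1394660371}{1778} \left(- \frac{1}{536062}\right)\right) - 2780656 = \left(-343557 - \frac{1394660371}{953118236}\right) - 2780656 = - \frac{327451836465823}{953118236} - 2780656 = - \frac{2977745778108639}{953118236}$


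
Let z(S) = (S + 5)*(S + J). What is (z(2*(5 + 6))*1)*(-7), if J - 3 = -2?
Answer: -4347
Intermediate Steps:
J = 1 (J = 3 - 2 = 1)
z(S) = (1 + S)*(5 + S) (z(S) = (S + 5)*(S + 1) = (5 + S)*(1 + S) = (1 + S)*(5 + S))
(z(2*(5 + 6))*1)*(-7) = ((5 + (2*(5 + 6))² + 6*(2*(5 + 6)))*1)*(-7) = ((5 + (2*11)² + 6*(2*11))*1)*(-7) = ((5 + 22² + 6*22)*1)*(-7) = ((5 + 484 + 132)*1)*(-7) = (621*1)*(-7) = 621*(-7) = -4347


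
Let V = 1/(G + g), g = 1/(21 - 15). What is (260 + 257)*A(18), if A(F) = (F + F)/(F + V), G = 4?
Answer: 38775/38 ≈ 1020.4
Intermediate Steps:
g = ⅙ (g = 1/6 = ⅙ ≈ 0.16667)
V = 6/25 (V = 1/(4 + ⅙) = 1/(25/6) = 6/25 ≈ 0.24000)
A(F) = 2*F/(6/25 + F) (A(F) = (F + F)/(F + 6/25) = (2*F)/(6/25 + F) = 2*F/(6/25 + F))
(260 + 257)*A(18) = (260 + 257)*(50*18/(6 + 25*18)) = 517*(50*18/(6 + 450)) = 517*(50*18/456) = 517*(50*18*(1/456)) = 517*(75/38) = 38775/38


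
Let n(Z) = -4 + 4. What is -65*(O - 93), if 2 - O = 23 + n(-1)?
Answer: 7410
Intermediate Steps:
n(Z) = 0
O = -21 (O = 2 - (23 + 0) = 2 - 1*23 = 2 - 23 = -21)
-65*(O - 93) = -65*(-21 - 93) = -65*(-114) = 7410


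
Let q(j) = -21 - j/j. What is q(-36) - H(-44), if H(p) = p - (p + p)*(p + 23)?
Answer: 1870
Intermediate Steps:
H(p) = p - 2*p*(23 + p)
q(j) = -22 (q(j) = -21 - 1*1 = -21 - 1 = -22)
q(-36) - H(-44) = -22 - (-1)*(-44)*(45 + 2*(-44)) = -22 - (-1)*(-44)*(45 - 88) = -22 - (-1)*(-44)*(-43) = -22 - 1*(-1892) = -22 + 1892 = 1870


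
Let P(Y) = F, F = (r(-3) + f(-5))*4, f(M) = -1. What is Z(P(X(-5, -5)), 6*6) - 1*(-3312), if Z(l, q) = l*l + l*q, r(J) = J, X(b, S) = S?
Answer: 2992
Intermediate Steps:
F = -16 (F = (-3 - 1)*4 = -4*4 = -16)
P(Y) = -16
Z(l, q) = l**2 + l*q
Z(P(X(-5, -5)), 6*6) - 1*(-3312) = -16*(-16 + 6*6) - 1*(-3312) = -16*(-16 + 36) + 3312 = -16*20 + 3312 = -320 + 3312 = 2992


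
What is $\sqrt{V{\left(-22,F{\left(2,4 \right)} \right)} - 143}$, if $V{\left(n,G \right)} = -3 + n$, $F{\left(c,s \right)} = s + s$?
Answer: $2 i \sqrt{42} \approx 12.961 i$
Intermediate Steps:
$F{\left(c,s \right)} = 2 s$
$\sqrt{V{\left(-22,F{\left(2,4 \right)} \right)} - 143} = \sqrt{\left(-3 - 22\right) - 143} = \sqrt{-25 - 143} = \sqrt{-168} = 2 i \sqrt{42}$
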